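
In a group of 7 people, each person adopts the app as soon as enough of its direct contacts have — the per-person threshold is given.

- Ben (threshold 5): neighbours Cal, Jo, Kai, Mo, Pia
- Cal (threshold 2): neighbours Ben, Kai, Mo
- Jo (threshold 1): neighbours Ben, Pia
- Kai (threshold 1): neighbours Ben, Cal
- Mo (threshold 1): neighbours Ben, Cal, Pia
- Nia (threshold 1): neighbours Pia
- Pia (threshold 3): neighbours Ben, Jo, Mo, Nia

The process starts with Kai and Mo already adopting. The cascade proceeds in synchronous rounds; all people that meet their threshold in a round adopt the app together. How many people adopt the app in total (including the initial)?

3

Round 1 — Kai, Mo adopt the app (initial).
Round 2 — checking thresholds:
  Ben: 2 of 5 neighbours < 5, not yet.
  Cal: 2 of 3 neighbours ≥ 2, adopts the app.
  Pia: 1 of 4 neighbours < 3, not yet.
Round 3 — no new adoptions; cascade stops.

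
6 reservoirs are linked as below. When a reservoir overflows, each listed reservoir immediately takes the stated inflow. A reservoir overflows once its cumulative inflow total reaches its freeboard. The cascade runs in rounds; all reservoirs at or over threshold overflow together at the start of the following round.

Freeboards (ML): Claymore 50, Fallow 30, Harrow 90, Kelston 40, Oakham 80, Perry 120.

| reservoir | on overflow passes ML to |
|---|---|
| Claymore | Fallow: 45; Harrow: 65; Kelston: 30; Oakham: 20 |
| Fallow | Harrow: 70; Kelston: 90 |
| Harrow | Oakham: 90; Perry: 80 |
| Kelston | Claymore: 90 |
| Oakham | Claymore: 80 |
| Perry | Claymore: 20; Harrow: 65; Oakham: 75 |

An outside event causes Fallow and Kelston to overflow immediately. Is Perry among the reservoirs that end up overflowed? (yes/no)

Round 1 — Fallow, Kelston overflow (initial).
  Claymore: +90 → 90 ≥ 50
  Harrow: +70 → 70 < 90
Round 2 — Claymore overflows.
  Harrow: +65 → 135 ≥ 90
  Oakham: +20 → 20 < 80
Round 3 — Harrow overflows.
  Oakham: +90 → 110 ≥ 80
  Perry: +80 → 80 < 120
Round 4 — Oakham overflows.
No further overflows.

no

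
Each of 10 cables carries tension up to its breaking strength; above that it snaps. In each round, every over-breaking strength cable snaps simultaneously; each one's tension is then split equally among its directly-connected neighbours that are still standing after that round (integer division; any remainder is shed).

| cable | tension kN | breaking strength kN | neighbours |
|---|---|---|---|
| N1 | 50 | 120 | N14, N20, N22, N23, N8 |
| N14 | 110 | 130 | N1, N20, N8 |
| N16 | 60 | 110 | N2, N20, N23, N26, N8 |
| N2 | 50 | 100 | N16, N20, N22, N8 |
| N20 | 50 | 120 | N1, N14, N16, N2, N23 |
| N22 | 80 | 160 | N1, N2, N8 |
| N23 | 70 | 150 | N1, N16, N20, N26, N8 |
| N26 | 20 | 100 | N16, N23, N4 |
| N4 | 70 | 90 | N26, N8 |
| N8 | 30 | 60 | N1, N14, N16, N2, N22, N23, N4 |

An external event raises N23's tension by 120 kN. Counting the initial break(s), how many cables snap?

2

Round 1 — N23 at 190 > 150. N23 snaps.
  N23 sheds 190 kN to N1, N16, N20, N26, N8: 38 each.
    N1: 50+38 = 88 ≤ 120
    N16: 60+38 = 98 ≤ 110
    N20: 50+38 = 88 ≤ 120
    N26: 20+38 = 58 ≤ 100
    N8: 30+38 = 68 > 60
Round 2 — N8 snaps.
  N8 sheds 68 kN to N1, N14, N16, N2, N22, N4: 11 each (2 lost).
    N1: 88+11 = 99 ≤ 120
    N14: 110+11 = 121 ≤ 130
    N16: 98+11 = 109 ≤ 110
    N2: 50+11 = 61 ≤ 100
    N22: 80+11 = 91 ≤ 160
    N4: 70+11 = 81 ≤ 90
No further breaks.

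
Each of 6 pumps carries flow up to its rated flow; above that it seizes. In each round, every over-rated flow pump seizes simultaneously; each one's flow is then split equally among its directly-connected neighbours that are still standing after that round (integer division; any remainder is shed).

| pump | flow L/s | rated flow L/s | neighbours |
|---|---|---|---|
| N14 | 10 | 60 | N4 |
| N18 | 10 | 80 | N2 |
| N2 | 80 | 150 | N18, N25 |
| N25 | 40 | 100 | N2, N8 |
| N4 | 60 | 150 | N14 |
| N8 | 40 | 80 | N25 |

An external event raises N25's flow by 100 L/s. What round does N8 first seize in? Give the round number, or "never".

2

Round 1 — N25 at 140 > 100. N25 seizes.
  N25 sheds 140 L/s to N2, N8: 70 each.
    N2: 80+70 = 150 ≤ 150
    N8: 40+70 = 110 > 80
Round 2 — N8 seizes.
  N8 sheds 110 L/s: no online neighbours, lost.
No further seizures.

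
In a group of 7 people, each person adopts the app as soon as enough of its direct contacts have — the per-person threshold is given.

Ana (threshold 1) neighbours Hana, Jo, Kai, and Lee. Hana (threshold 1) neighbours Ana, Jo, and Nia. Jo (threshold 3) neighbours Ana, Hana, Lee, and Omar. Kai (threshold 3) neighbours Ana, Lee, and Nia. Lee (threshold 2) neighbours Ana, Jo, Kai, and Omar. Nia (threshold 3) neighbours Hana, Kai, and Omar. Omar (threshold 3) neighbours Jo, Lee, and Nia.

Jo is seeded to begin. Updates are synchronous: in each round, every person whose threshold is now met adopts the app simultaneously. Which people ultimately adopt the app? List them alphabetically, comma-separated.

Ana, Hana, Jo, Lee

Round 1 — Jo adopts the app (initial).
Round 2 — checking thresholds:
  Ana: 1 of 4 neighbours ≥ 1, adopts the app.
  Hana: 1 of 3 neighbours ≥ 1, adopts the app.
  Lee: 1 of 4 neighbours < 2, holds.
  Omar: 1 of 3 neighbours < 3, holds.
Round 3 — checking thresholds:
  Kai: 1 of 3 neighbours < 3, holds.
  Lee: 2 of 4 neighbours ≥ 2, adopts the app.
  Nia: 1 of 3 neighbours < 3, holds.
  Omar: 1 of 3 neighbours < 3, holds.
Round 4 — no new adoptions; cascade stops.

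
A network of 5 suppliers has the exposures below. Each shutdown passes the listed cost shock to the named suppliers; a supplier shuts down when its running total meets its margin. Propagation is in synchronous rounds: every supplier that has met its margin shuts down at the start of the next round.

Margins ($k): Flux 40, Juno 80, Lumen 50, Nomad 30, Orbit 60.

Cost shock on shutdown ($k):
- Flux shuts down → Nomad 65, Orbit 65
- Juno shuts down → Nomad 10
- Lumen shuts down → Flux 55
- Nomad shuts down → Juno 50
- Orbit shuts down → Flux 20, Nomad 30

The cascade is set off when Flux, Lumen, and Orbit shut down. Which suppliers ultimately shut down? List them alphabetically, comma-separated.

Flux, Lumen, Nomad, Orbit

Round 1 — Flux, Lumen, Orbit shut down (initial).
  Nomad: +65+30 → 95 ≥ 30
Round 2 — Nomad shuts down.
  Juno: +50 → 50 < 80
No further shutdowns.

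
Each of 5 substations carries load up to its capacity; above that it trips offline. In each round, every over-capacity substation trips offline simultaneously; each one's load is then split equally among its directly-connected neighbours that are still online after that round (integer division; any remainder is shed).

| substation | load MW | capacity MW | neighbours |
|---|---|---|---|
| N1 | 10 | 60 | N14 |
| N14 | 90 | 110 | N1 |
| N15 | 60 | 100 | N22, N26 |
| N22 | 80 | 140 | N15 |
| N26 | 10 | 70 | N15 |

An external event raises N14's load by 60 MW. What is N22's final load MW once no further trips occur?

80

Round 1 — N14 at 150 > 110. N14 trips offline.
  N14 sheds 150 MW to N1: 150 each.
    N1: 10+150 = 160 > 60
Round 2 — N1 trips offline.
  N1 sheds 160 MW: no online neighbours, lost.
No further trips.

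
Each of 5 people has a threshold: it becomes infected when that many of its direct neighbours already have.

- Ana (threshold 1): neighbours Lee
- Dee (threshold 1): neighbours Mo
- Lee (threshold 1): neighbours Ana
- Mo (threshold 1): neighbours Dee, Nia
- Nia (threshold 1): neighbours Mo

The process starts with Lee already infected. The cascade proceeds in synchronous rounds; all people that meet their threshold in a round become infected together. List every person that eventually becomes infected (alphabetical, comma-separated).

Ana, Lee

Round 1 — Lee becomes infected (initial).
Round 2 — checking thresholds:
  Ana: 1 of 1 neighbours ≥ 1, becomes infected.
Round 3 — no new infections; cascade stops.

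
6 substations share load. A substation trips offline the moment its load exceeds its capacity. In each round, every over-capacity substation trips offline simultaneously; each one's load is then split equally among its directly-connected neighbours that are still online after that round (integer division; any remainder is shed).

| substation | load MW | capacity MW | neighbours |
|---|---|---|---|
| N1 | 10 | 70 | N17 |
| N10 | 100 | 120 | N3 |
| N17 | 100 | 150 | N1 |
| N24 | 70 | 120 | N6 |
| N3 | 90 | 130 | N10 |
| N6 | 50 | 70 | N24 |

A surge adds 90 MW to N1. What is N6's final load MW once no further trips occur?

Round 1 — N1 at 100 > 70. N1 trips offline.
  N1 sheds 100 MW to N17: 100 each.
    N17: 100+100 = 200 > 150
Round 2 — N17 trips offline.
  N17 sheds 200 MW: no online neighbours, lost.
No further trips.

50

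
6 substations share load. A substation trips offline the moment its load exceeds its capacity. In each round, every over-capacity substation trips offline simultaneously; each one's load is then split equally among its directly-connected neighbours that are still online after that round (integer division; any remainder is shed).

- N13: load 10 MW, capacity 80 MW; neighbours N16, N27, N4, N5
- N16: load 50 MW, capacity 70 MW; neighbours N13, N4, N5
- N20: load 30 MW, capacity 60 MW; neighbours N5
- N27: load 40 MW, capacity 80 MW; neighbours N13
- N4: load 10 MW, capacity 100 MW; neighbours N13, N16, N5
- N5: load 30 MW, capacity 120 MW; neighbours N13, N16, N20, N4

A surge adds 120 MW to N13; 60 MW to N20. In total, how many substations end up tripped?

5

Round 1 — N13 at 130 > 80; N20 at 90 > 60. N13, N20 trip offline.
  N13 sheds 130 MW to N16, N27, N4, N5: 32 each (2 lost).
    N16: 50+32 = 82 > 70
    N27: 40+32 = 72 ≤ 80
    N4: 10+32 = 42 ≤ 100
    N5: 30+32 = 62 ≤ 120
  N20 sheds 90 MW to N5: 90 each.
    N5: 62+90 = 152 > 120
Round 2 — N16, N5 trip offline.
  N16 sheds 82 MW to N4: 82 each.
    N4: 42+82 = 124 > 100
  N5 sheds 152 MW to N4: 152 each.
    N4: 124+152 = 276 > 100
Round 3 — N4 trips offline.
  N4 sheds 276 MW: no online neighbours, lost.
No further trips.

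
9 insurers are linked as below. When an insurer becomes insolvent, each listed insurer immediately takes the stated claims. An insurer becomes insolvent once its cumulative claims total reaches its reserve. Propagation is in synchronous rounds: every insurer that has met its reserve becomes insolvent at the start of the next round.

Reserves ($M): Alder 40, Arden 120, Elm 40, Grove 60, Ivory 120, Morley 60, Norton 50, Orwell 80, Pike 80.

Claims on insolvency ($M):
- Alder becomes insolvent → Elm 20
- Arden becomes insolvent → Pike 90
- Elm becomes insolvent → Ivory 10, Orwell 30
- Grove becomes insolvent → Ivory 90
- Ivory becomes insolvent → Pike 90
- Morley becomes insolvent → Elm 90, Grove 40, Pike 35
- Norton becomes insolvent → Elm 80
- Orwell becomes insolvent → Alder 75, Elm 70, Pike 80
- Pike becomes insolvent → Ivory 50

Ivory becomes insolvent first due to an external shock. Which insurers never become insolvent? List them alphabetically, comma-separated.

Alder, Arden, Elm, Grove, Morley, Norton, Orwell

Round 1 — Ivory becomes insolvent (initial).
  Pike: +90 → 90 ≥ 80
Round 2 — Pike becomes insolvent.
No further insolvencies.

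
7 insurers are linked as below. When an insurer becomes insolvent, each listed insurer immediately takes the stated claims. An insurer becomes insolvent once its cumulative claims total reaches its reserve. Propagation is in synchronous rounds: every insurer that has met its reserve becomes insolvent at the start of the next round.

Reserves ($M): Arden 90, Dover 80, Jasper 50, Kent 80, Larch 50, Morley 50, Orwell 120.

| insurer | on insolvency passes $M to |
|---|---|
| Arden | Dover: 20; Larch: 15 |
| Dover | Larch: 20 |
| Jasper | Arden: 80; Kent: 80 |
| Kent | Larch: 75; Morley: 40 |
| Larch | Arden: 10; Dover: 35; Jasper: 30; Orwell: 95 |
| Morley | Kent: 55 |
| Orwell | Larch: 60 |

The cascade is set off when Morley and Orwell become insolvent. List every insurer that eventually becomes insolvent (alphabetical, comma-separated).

Larch, Morley, Orwell

Round 1 — Morley, Orwell become insolvent (initial).
  Kent: +55 → 55 < 80
  Larch: +60 → 60 ≥ 50
Round 2 — Larch becomes insolvent.
  Arden: +10 → 10 < 90
  Dover: +35 → 35 < 80
  Jasper: +30 → 30 < 50
No further insolvencies.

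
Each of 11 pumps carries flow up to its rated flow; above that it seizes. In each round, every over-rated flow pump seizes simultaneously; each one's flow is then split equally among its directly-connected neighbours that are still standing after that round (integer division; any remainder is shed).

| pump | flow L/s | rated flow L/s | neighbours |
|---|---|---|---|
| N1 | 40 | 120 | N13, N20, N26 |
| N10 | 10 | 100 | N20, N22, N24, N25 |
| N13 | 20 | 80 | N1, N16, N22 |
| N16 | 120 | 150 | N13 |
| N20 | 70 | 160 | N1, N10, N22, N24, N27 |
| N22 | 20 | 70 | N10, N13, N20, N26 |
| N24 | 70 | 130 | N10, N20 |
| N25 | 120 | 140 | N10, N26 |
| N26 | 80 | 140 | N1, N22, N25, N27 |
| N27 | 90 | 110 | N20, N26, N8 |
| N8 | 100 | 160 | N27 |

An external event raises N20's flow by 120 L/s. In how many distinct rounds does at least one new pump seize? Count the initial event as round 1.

Round 1 — N20 at 190 > 160. N20 seizes.
  N20 sheds 190 L/s to N1, N10, N22, N24, N27: 38 each.
    N1: 40+38 = 78 ≤ 120
    N10: 10+38 = 48 ≤ 100
    N22: 20+38 = 58 ≤ 70
    N24: 70+38 = 108 ≤ 130
    N27: 90+38 = 128 > 110
Round 2 — N27 seizes.
  N27 sheds 128 L/s to N26, N8: 64 each.
    N26: 80+64 = 144 > 140
    N8: 100+64 = 164 > 160
Round 3 — N26, N8 seize.
  N26 sheds 144 L/s to N1, N22, N25: 48 each.
    N1: 78+48 = 126 > 120
    N22: 58+48 = 106 > 70
    N25: 120+48 = 168 > 140
  N8 sheds 164 L/s: no online neighbours, lost.
Round 4 — N1, N22, N25 seize.
  N1 sheds 126 L/s to N13: 126 each.
    N13: 20+126 = 146 > 80
  N22 sheds 106 L/s to N10, N13: 53 each.
    N10: 48+53 = 101 > 100
    N13: 146+53 = 199 > 80
  N25 sheds 168 L/s to N10: 168 each.
    N10: 101+168 = 269 > 100
Round 5 — N10, N13 seize.
  N10 sheds 269 L/s to N24: 269 each.
    N24: 108+269 = 377 > 130
  N13 sheds 199 L/s to N16: 199 each.
    N16: 120+199 = 319 > 150
Round 6 — N16, N24 seize.
  N16 sheds 319 L/s: no online neighbours, lost.
  N24 sheds 377 L/s: no online neighbours, lost.
No further seizures.

6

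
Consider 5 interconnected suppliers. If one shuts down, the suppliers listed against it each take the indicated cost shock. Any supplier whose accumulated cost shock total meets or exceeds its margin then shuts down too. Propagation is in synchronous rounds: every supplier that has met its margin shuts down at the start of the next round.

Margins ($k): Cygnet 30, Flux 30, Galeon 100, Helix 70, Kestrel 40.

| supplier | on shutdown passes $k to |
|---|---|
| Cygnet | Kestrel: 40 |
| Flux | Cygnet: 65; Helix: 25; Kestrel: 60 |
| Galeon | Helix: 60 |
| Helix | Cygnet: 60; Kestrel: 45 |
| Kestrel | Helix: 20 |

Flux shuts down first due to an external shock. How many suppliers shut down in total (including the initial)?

Round 1 — Flux shuts down (initial).
  Cygnet: +65 → 65 ≥ 30
  Helix: +25 → 25 < 70
  Kestrel: +60 → 60 ≥ 40
Round 2 — Cygnet, Kestrel shut down.
  Helix: +20 → 45 < 70
No further shutdowns.

3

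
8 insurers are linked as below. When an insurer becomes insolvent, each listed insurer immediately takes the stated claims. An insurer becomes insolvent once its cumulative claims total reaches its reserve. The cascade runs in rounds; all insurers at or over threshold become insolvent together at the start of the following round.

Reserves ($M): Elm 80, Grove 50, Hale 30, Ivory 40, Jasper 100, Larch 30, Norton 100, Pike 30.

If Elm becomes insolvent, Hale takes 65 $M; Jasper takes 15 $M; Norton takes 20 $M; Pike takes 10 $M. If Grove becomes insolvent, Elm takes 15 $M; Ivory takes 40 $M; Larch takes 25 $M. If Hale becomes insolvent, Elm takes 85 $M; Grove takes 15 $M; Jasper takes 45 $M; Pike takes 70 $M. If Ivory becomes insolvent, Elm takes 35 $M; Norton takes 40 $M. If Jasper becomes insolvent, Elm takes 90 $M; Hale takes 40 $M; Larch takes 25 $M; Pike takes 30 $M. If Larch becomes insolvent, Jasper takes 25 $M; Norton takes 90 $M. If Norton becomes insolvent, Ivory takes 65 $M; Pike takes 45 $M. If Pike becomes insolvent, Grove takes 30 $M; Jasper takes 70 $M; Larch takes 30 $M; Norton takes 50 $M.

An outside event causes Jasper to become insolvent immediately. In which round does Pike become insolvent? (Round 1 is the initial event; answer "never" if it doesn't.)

Round 1 — Jasper becomes insolvent (initial).
  Elm: +90 → 90 ≥ 80
  Hale: +40 → 40 ≥ 30
  Larch: +25 → 25 < 30
  Pike: +30 → 30 ≥ 30
Round 2 — Elm, Hale, Pike become insolvent.
  Grove: +15+30 → 45 < 50
  Larch: +30 → 55 ≥ 30
  Norton: +20+50 → 70 < 100
Round 3 — Larch becomes insolvent.
  Norton: +90 → 160 ≥ 100
Round 4 — Norton becomes insolvent.
  Ivory: +65 → 65 ≥ 40
Round 5 — Ivory becomes insolvent.
No further insolvencies.

2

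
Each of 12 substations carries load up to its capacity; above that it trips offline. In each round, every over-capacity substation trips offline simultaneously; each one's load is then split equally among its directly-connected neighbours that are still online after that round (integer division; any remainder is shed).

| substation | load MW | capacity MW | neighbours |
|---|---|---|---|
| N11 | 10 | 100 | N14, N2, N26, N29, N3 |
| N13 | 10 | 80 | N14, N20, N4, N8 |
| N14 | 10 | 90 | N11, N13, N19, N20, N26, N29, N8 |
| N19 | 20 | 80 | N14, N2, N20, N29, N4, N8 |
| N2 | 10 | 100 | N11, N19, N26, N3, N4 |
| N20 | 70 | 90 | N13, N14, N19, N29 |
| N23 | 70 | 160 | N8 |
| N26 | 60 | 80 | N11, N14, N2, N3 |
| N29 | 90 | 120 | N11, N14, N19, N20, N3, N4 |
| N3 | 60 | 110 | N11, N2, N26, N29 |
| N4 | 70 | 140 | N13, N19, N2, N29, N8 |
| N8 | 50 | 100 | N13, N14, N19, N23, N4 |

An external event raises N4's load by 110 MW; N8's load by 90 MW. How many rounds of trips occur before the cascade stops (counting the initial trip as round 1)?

Round 1 — N4 at 180 > 140; N8 at 140 > 100. N4, N8 trip offline.
  N4 sheds 180 MW to N13, N19, N2, N29: 45 each.
    N13: 10+45 = 55 ≤ 80
    N19: 20+45 = 65 ≤ 80
    N2: 10+45 = 55 ≤ 100
    N29: 90+45 = 135 > 120
  N8 sheds 140 MW to N13, N14, N19, N23: 35 each.
    N13: 55+35 = 90 > 80
    N14: 10+35 = 45 ≤ 90
    N19: 65+35 = 100 > 80
    N23: 70+35 = 105 ≤ 160
Round 2 — N13, N19, N29 trip offline.
  N13 sheds 90 MW to N14, N20: 45 each.
    N14: 45+45 = 90 ≤ 90
    N20: 70+45 = 115 > 90
  N19 sheds 100 MW to N14, N2, N20: 33 each (1 lost).
    N14: 90+33 = 123 > 90
    N2: 55+33 = 88 ≤ 100
    N20: 115+33 = 148 > 90
  N29 sheds 135 MW to N11, N14, N20, N3: 33 each (3 lost).
    N11: 10+33 = 43 ≤ 100
    N14: 123+33 = 156 > 90
    N20: 148+33 = 181 > 90
    N3: 60+33 = 93 ≤ 110
Round 3 — N14, N20 trip offline.
  N14 sheds 156 MW to N11, N26: 78 each.
    N11: 43+78 = 121 > 100
    N26: 60+78 = 138 > 80
  N20 sheds 181 MW: no online neighbours, lost.
Round 4 — N11, N26 trip offline.
  N11 sheds 121 MW to N2, N3: 60 each (1 lost).
    N2: 88+60 = 148 > 100
    N3: 93+60 = 153 > 110
  N26 sheds 138 MW to N2, N3: 69 each.
    N2: 148+69 = 217 > 100
    N3: 153+69 = 222 > 110
Round 5 — N2, N3 trip offline.
  N2 sheds 217 MW: no online neighbours, lost.
  N3 sheds 222 MW: no online neighbours, lost.
No further trips.

5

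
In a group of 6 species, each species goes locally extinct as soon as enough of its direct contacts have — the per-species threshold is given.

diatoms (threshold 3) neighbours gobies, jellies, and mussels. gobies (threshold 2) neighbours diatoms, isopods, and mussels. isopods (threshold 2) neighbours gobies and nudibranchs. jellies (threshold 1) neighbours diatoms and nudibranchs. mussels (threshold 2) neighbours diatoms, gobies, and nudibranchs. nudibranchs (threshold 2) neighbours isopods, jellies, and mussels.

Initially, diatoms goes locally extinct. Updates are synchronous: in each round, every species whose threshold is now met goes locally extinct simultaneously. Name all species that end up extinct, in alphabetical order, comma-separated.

diatoms, jellies

Round 1 — diatoms goes locally extinct (initial).
Round 2 — checking thresholds:
  gobies: 1 of 3 neighbours < 2, holds.
  jellies: 1 of 2 neighbours ≥ 1, goes locally extinct.
  mussels: 1 of 3 neighbours < 2, holds.
Round 3 — no new extinctions; cascade stops.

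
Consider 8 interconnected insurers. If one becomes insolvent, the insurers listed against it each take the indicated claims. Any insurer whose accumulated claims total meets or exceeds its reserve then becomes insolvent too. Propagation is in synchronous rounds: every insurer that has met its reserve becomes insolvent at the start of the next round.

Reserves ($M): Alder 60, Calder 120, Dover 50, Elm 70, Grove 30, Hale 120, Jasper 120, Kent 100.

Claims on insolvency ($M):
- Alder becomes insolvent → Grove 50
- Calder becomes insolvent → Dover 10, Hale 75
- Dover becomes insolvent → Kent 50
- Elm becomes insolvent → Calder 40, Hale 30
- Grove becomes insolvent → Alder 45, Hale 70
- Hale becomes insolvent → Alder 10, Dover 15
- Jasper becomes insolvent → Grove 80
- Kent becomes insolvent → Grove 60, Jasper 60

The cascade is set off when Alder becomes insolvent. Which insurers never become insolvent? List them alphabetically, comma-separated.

Round 1 — Alder becomes insolvent (initial).
  Grove: +50 → 50 ≥ 30
Round 2 — Grove becomes insolvent.
  Hale: +70 → 70 < 120
No further insolvencies.

Calder, Dover, Elm, Hale, Jasper, Kent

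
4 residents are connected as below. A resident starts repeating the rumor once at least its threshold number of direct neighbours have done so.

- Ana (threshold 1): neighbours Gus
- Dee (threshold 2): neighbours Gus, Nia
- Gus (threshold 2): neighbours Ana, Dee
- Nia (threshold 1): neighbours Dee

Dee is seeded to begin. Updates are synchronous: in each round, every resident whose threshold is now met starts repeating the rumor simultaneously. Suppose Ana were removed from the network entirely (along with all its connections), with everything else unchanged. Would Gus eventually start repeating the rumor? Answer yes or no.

With Ana removed:
Round 1 — Dee starts repeating the rumor (initial).
Round 2 — checking thresholds:
  Gus: 1 of 1 neighbours < 2, below threshold.
  Nia: 1 of 1 neighbours ≥ 1, starts repeating the rumor.
Round 3 — no new spreads; cascade stops.

no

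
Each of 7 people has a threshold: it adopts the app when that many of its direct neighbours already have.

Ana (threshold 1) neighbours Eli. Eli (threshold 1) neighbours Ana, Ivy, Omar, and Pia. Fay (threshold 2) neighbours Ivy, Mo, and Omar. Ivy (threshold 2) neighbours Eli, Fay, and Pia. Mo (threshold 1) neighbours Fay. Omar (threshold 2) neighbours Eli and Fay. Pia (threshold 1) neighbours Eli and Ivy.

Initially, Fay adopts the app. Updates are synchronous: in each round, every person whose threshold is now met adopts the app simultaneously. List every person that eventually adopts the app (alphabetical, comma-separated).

Fay, Mo

Round 1 — Fay adopts the app (initial).
Round 2 — checking thresholds:
  Ivy: 1 of 3 neighbours < 2, holds.
  Mo: 1 of 1 neighbours ≥ 1, adopts the app.
  Omar: 1 of 2 neighbours < 2, holds.
Round 3 — no new adoptions; cascade stops.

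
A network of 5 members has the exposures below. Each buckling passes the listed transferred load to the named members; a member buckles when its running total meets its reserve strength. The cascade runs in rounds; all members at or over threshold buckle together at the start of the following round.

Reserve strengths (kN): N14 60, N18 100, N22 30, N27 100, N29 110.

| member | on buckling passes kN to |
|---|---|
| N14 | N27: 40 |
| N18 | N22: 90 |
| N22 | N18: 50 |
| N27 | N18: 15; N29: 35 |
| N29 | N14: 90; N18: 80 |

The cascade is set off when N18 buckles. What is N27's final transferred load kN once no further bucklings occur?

Round 1 — N18 buckles (initial).
  N22: +90 → 90 ≥ 30
Round 2 — N22 buckles.
No further bucklings.

0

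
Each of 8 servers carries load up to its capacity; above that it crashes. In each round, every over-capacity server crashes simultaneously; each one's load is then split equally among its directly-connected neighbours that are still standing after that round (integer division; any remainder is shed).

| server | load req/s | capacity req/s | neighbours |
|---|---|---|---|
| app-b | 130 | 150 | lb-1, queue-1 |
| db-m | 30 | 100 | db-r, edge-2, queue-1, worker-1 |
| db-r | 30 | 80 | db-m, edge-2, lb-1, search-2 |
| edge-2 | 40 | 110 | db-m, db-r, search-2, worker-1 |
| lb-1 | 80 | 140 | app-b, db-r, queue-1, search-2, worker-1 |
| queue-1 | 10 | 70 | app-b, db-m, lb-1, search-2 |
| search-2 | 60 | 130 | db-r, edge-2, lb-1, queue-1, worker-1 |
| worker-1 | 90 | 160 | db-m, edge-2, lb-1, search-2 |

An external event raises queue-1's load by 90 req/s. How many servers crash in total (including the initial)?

Round 1 — queue-1 at 100 > 70. queue-1 crashes.
  queue-1 sheds 100 req/s to app-b, db-m, lb-1, search-2: 25 each.
    app-b: 130+25 = 155 > 150
    db-m: 30+25 = 55 ≤ 100
    lb-1: 80+25 = 105 ≤ 140
    search-2: 60+25 = 85 ≤ 130
Round 2 — app-b crashes.
  app-b sheds 155 req/s to lb-1: 155 each.
    lb-1: 105+155 = 260 > 140
Round 3 — lb-1 crashes.
  lb-1 sheds 260 req/s to db-r, search-2, worker-1: 86 each (2 lost).
    db-r: 30+86 = 116 > 80
    search-2: 85+86 = 171 > 130
    worker-1: 90+86 = 176 > 160
Round 4 — db-r, search-2, worker-1 crash.
  db-r sheds 116 req/s to db-m, edge-2: 58 each.
    db-m: 55+58 = 113 > 100
    edge-2: 40+58 = 98 ≤ 110
  search-2 sheds 171 req/s to edge-2: 171 each.
    edge-2: 98+171 = 269 > 110
  worker-1 sheds 176 req/s to db-m, edge-2: 88 each.
    db-m: 113+88 = 201 > 100
    edge-2: 269+88 = 357 > 110
Round 5 — db-m, edge-2 crash.
  db-m sheds 201 req/s: no online neighbours, lost.
  edge-2 sheds 357 req/s: no online neighbours, lost.
No further crashes.

8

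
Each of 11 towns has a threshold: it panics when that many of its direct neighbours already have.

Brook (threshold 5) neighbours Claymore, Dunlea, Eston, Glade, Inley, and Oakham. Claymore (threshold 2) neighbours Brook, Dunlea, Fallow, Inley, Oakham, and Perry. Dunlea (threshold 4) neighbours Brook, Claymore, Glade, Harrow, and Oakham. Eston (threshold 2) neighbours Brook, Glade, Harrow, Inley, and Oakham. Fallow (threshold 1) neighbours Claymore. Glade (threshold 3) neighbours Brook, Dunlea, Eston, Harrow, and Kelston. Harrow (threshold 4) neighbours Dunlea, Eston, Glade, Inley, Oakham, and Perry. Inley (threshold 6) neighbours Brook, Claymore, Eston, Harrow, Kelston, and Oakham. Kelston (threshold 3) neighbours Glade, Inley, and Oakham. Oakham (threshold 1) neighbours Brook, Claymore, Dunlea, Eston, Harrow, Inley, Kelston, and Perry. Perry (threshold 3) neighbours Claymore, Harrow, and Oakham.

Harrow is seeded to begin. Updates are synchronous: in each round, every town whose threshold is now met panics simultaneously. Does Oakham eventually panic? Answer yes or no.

yes

Round 1 — Harrow panics (initial).
Round 2 — checking thresholds:
  Dunlea: 1 of 5 neighbours < 4, holds.
  Eston: 1 of 5 neighbours < 2, holds.
  Glade: 1 of 5 neighbours < 3, holds.
  Inley: 1 of 6 neighbours < 6, holds.
  Oakham: 1 of 8 neighbours ≥ 1, panics.
  Perry: 1 of 3 neighbours < 3, holds.
Round 3 — checking thresholds:
  Brook: 1 of 6 neighbours < 5, holds.
  Claymore: 1 of 6 neighbours < 2, holds.
  Dunlea: 2 of 5 neighbours < 4, holds.
  Eston: 2 of 5 neighbours ≥ 2, panics.
  Glade: 1 of 5 neighbours < 3, holds.
  Inley: 2 of 6 neighbours < 6, holds.
  Kelston: 1 of 3 neighbours < 3, holds.
  Perry: 2 of 3 neighbours < 3, holds.
Round 4 — no new panics; cascade stops.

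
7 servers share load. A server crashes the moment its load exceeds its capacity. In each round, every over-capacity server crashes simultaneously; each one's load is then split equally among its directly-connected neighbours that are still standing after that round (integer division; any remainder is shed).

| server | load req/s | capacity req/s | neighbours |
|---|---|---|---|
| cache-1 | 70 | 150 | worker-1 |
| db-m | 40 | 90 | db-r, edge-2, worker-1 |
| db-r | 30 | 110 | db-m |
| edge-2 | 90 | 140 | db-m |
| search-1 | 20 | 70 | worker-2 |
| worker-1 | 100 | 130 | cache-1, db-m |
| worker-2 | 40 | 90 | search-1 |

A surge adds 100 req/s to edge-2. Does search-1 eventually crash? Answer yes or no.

Round 1 — edge-2 at 190 > 140. edge-2 crashes.
  edge-2 sheds 190 req/s to db-m: 190 each.
    db-m: 40+190 = 230 > 90
Round 2 — db-m crashes.
  db-m sheds 230 req/s to db-r, worker-1: 115 each.
    db-r: 30+115 = 145 > 110
    worker-1: 100+115 = 215 > 130
Round 3 — db-r, worker-1 crash.
  db-r sheds 145 req/s: no online neighbours, lost.
  worker-1 sheds 215 req/s to cache-1: 215 each.
    cache-1: 70+215 = 285 > 150
Round 4 — cache-1 crashes.
  cache-1 sheds 285 req/s: no online neighbours, lost.
No further crashes.

no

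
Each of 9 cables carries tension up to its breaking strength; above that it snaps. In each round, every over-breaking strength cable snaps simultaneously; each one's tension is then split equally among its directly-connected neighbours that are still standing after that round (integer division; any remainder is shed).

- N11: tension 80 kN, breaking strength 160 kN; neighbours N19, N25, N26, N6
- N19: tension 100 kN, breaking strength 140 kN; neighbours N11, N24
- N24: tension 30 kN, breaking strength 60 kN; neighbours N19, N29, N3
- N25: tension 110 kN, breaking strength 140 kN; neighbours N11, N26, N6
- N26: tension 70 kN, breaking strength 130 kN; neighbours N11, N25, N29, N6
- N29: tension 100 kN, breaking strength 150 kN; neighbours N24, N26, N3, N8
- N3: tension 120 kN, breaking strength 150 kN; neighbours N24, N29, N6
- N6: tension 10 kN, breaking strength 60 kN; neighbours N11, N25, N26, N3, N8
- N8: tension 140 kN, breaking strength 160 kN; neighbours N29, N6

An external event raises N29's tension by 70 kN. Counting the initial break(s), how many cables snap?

9

Round 1 — N29 at 170 > 150. N29 snaps.
  N29 sheds 170 kN to N24, N26, N3, N8: 42 each (2 lost).
    N24: 30+42 = 72 > 60
    N26: 70+42 = 112 ≤ 130
    N3: 120+42 = 162 > 150
    N8: 140+42 = 182 > 160
Round 2 — N24, N3, N8 snap.
  N24 sheds 72 kN to N19: 72 each.
    N19: 100+72 = 172 > 140
  N3 sheds 162 kN to N6: 162 each.
    N6: 10+162 = 172 > 60
  N8 sheds 182 kN to N6: 182 each.
    N6: 172+182 = 354 > 60
Round 3 — N19, N6 snap.
  N19 sheds 172 kN to N11: 172 each.
    N11: 80+172 = 252 > 160
  N6 sheds 354 kN to N11, N25, N26: 118 each.
    N11: 252+118 = 370 > 160
    N25: 110+118 = 228 > 140
    N26: 112+118 = 230 > 130
Round 4 — N11, N25, N26 snap.
  N11 sheds 370 kN: no online neighbours, lost.
  N25 sheds 228 kN: no online neighbours, lost.
  N26 sheds 230 kN: no online neighbours, lost.
No further breaks.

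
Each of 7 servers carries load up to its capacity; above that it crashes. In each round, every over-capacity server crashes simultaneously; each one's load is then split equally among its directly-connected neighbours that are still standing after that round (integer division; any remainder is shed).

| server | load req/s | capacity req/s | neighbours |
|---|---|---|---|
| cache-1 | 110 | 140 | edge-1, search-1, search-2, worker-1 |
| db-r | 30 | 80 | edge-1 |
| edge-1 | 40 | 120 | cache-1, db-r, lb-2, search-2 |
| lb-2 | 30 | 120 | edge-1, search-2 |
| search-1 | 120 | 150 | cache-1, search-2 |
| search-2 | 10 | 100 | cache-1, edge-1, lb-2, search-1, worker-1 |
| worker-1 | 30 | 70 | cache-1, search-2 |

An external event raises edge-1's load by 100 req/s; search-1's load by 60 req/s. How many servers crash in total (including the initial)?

6

Round 1 — edge-1 at 140 > 120; search-1 at 180 > 150. edge-1, search-1 crash.
  edge-1 sheds 140 req/s to cache-1, db-r, lb-2, search-2: 35 each.
    cache-1: 110+35 = 145 > 140
    db-r: 30+35 = 65 ≤ 80
    lb-2: 30+35 = 65 ≤ 120
    search-2: 10+35 = 45 ≤ 100
  search-1 sheds 180 req/s to cache-1, search-2: 90 each.
    cache-1: 145+90 = 235 > 140
    search-2: 45+90 = 135 > 100
Round 2 — cache-1, search-2 crash.
  cache-1 sheds 235 req/s to worker-1: 235 each.
    worker-1: 30+235 = 265 > 70
  search-2 sheds 135 req/s to lb-2, worker-1: 67 each (1 lost).
    lb-2: 65+67 = 132 > 120
    worker-1: 265+67 = 332 > 70
Round 3 — lb-2, worker-1 crash.
  lb-2 sheds 132 req/s: no online neighbours, lost.
  worker-1 sheds 332 req/s: no online neighbours, lost.
No further crashes.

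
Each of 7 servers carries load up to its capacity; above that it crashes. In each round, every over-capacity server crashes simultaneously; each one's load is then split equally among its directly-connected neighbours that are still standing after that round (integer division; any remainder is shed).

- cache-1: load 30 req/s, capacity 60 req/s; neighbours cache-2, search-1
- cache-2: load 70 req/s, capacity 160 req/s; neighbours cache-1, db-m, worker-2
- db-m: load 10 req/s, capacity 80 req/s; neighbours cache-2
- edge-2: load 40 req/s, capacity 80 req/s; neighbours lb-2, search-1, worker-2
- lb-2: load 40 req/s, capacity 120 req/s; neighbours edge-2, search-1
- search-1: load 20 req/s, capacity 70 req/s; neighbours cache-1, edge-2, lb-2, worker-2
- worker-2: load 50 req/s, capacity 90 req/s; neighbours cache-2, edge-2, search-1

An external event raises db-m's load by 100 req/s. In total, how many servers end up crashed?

7

Round 1 — db-m at 110 > 80. db-m crashes.
  db-m sheds 110 req/s to cache-2: 110 each.
    cache-2: 70+110 = 180 > 160
Round 2 — cache-2 crashes.
  cache-2 sheds 180 req/s to cache-1, worker-2: 90 each.
    cache-1: 30+90 = 120 > 60
    worker-2: 50+90 = 140 > 90
Round 3 — cache-1, worker-2 crash.
  cache-1 sheds 120 req/s to search-1: 120 each.
    search-1: 20+120 = 140 > 70
  worker-2 sheds 140 req/s to edge-2, search-1: 70 each.
    edge-2: 40+70 = 110 > 80
    search-1: 140+70 = 210 > 70
Round 4 — edge-2, search-1 crash.
  edge-2 sheds 110 req/s to lb-2: 110 each.
    lb-2: 40+110 = 150 > 120
  search-1 sheds 210 req/s to lb-2: 210 each.
    lb-2: 150+210 = 360 > 120
Round 5 — lb-2 crashes.
  lb-2 sheds 360 req/s: no online neighbours, lost.
No further crashes.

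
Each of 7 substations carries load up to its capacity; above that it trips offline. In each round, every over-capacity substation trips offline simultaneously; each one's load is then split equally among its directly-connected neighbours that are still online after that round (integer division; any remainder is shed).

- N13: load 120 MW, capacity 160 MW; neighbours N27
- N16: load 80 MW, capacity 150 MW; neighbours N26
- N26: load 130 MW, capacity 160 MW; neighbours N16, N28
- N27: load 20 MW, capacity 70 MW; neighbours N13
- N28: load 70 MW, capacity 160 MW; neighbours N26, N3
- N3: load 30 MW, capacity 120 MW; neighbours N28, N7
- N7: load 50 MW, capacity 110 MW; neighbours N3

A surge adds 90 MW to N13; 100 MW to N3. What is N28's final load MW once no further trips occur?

Round 1 — N13 at 210 > 160; N3 at 130 > 120. N13, N3 trip offline.
  N13 sheds 210 MW to N27: 210 each.
    N27: 20+210 = 230 > 70
  N3 sheds 130 MW to N28, N7: 65 each.
    N28: 70+65 = 135 ≤ 160
    N7: 50+65 = 115 > 110
Round 2 — N27, N7 trip offline.
  N27 sheds 230 MW: no online neighbours, lost.
  N7 sheds 115 MW: no online neighbours, lost.
No further trips.

135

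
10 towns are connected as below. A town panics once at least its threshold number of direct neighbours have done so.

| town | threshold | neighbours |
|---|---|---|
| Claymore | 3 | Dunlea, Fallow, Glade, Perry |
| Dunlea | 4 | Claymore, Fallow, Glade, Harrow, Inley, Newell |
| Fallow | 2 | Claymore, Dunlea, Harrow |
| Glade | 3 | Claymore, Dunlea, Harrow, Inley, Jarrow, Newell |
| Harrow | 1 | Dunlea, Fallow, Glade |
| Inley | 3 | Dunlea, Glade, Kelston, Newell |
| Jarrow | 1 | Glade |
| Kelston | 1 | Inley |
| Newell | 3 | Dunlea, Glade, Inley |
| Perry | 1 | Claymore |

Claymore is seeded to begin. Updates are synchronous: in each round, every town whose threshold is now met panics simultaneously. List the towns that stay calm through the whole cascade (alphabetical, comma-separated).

Round 1 — Claymore panics (initial).
Round 2 — checking thresholds:
  Dunlea: 1 of 6 neighbours < 4, not yet.
  Fallow: 1 of 3 neighbours < 2, not yet.
  Glade: 1 of 6 neighbours < 3, not yet.
  Perry: 1 of 1 neighbours ≥ 1, panics.
Round 3 — no new panics; cascade stops.

Dunlea, Fallow, Glade, Harrow, Inley, Jarrow, Kelston, Newell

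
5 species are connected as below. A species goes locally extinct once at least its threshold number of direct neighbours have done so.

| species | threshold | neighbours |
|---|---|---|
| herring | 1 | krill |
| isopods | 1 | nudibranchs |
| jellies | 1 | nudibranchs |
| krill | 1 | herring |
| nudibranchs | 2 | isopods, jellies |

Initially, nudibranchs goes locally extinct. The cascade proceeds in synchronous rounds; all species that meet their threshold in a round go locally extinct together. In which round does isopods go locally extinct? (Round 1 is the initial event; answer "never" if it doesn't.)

2

Round 1 — nudibranchs goes locally extinct (initial).
Round 2 — checking thresholds:
  isopods: 1 of 1 neighbours ≥ 1, goes locally extinct.
  jellies: 1 of 1 neighbours ≥ 1, goes locally extinct.
Round 3 — no new extinctions; cascade stops.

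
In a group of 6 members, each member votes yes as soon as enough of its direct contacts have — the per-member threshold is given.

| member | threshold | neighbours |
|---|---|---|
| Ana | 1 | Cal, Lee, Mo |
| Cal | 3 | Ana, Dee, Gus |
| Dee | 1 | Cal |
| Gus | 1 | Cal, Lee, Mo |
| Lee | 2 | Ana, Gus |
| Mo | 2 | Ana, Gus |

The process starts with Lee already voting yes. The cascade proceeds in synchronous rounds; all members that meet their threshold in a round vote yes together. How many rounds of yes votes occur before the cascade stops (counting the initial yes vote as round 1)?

Round 1 — Lee votes yes (initial).
Round 2 — checking thresholds:
  Ana: 1 of 3 neighbours ≥ 1, votes yes.
  Gus: 1 of 3 neighbours ≥ 1, votes yes.
Round 3 — checking thresholds:
  Cal: 2 of 3 neighbours < 3, below threshold.
  Mo: 2 of 2 neighbours ≥ 2, votes yes.
Round 4 — no new yes votes; cascade stops.

3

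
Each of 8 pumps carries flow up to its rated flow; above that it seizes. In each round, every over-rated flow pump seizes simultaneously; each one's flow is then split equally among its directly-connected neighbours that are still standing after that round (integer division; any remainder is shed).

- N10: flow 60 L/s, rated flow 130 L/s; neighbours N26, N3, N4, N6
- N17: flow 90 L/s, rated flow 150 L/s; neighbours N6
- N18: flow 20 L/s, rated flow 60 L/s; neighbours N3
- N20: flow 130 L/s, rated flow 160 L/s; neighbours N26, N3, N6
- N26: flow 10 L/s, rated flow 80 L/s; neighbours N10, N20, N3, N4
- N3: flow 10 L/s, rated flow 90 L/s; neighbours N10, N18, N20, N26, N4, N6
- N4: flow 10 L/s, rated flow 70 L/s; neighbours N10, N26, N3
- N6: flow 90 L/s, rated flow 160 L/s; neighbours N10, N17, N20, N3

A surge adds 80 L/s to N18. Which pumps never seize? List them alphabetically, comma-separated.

N10, N17, N20, N26, N4, N6

Round 1 — N18 at 100 > 60. N18 seizes.
  N18 sheds 100 L/s to N3: 100 each.
    N3: 10+100 = 110 > 90
Round 2 — N3 seizes.
  N3 sheds 110 L/s to N10, N20, N26, N4, N6: 22 each.
    N10: 60+22 = 82 ≤ 130
    N20: 130+22 = 152 ≤ 160
    N26: 10+22 = 32 ≤ 80
    N4: 10+22 = 32 ≤ 70
    N6: 90+22 = 112 ≤ 160
No further seizures.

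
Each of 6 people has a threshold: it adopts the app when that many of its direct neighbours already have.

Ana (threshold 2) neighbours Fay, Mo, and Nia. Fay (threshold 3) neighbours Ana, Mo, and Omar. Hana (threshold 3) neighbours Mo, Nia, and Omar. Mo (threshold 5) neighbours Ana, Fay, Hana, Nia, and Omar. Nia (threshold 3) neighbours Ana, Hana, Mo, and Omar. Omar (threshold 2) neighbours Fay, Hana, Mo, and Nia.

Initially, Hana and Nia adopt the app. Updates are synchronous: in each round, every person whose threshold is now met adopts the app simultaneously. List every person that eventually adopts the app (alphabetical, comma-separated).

Hana, Nia, Omar

Round 1 — Hana, Nia adopt the app (initial).
Round 2 — checking thresholds:
  Ana: 1 of 3 neighbours < 2, below threshold.
  Mo: 2 of 5 neighbours < 5, below threshold.
  Omar: 2 of 4 neighbours ≥ 2, adopts the app.
Round 3 — no new adoptions; cascade stops.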